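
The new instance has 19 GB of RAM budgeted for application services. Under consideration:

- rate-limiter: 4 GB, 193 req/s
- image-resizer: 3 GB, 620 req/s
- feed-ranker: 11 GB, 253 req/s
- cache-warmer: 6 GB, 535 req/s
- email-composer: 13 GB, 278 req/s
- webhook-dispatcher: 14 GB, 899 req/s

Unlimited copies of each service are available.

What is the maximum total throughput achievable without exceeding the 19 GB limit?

3720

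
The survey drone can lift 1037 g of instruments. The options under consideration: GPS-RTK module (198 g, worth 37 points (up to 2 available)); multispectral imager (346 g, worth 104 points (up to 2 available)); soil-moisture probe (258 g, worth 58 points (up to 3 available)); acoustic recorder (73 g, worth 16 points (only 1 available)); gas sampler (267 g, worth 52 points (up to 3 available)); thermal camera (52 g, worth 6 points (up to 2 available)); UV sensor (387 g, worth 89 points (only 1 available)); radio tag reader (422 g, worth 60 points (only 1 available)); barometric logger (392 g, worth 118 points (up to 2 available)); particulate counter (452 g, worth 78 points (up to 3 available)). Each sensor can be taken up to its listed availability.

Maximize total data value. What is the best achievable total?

282

Density check — barometric logger 0.30, multispectral imager 0.30, UV sensor 0.23 are the best per g.
Taking the top-ratio sensors first gives acoustic recorder + 2×thermal camera + 2×barometric logger for 264 (961 g).
Dropping 2×thermal camera and 2×barometric logger frees 888 g; slotting in 2×multispectral imager + soil-moisture probe (950 g) lifts the total to 282 at 1023 g.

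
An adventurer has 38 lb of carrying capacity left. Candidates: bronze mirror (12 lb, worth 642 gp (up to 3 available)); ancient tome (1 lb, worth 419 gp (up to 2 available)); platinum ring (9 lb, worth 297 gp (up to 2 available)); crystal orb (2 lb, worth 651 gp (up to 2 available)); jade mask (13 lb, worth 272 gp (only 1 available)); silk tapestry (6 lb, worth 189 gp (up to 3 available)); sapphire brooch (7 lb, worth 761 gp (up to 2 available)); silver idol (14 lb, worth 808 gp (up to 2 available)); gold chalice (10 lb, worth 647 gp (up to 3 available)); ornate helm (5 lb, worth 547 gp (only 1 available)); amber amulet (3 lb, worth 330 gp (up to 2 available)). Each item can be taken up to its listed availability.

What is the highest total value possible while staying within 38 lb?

Ranking by ratio (value/lb): ancient tome 419.00, crystal orb 325.50, amber amulet 110.00, ornate helm 109.40.
Filling by ratio: 2×ancient tome + 2×crystal orb + silk tapestry + 2×sapphire brooch + ornate helm + 2×amber amulet for 5058, with 1 lb left unused.
Replace silk tapestry and amber amulet with gold chalice: the trade gains 128 net, giving 5186 at 38 lb.
Nothing else within 38 lb beats 5186.

5186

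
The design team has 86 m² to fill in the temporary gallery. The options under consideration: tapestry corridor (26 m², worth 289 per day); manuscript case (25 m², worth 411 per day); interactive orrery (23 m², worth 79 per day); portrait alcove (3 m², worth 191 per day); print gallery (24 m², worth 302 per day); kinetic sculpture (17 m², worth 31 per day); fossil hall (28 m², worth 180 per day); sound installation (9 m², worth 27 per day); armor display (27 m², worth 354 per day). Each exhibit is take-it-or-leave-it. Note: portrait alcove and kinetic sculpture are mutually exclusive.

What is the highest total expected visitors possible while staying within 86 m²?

Taking manuscript case + portrait alcove + print gallery + armor display: 79 m² used, 1258 in expected visitors.
The closest alternative, tapestry corridor + manuscript case + portrait alcove + armor display, reaches only 1245.

1258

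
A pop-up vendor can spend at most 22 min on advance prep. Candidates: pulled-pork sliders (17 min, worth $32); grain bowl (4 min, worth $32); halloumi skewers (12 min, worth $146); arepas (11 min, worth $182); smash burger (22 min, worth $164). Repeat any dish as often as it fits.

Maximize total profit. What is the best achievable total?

Density check — arepas 16.55, halloumi skewers 12.17, grain bowl 8.00 are the best per min.
2×arepas uses 22 of the 22 min and totals 364.

364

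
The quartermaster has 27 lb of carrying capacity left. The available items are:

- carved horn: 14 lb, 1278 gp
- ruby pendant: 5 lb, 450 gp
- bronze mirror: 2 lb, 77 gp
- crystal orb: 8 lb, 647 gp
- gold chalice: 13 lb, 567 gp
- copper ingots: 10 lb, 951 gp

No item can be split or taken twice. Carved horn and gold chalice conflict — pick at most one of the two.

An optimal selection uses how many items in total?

Optimal total is 2375.
carved horn + ruby pendant + crystal orb hits 2375 at 27 lb.
Every optimal selection uses 3 items.

3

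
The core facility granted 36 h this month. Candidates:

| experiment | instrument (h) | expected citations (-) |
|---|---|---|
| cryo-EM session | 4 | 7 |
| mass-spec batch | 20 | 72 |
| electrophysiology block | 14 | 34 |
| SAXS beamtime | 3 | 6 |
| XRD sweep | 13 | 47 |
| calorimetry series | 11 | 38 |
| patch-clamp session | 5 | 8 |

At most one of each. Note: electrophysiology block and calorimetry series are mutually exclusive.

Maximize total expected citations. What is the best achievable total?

Best packing: mass-spec batch + SAXS beamtime + XRD sweep — 36 h, 125 total.
That's the maximum — no feasible swap from here does better than 125.

125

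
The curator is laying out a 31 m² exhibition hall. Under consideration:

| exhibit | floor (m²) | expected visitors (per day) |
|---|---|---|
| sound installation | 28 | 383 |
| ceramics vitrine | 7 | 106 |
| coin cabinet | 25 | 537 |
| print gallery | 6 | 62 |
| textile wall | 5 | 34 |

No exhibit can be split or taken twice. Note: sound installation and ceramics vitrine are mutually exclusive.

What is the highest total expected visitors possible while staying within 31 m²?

599

Ranking by ratio (expected visitors/m²): coin cabinet 21.48, ceramics vitrine 15.14, sound installation 13.68.
The ratio ordering already packs tightly: coin cabinet + print gallery, 31 m², 599.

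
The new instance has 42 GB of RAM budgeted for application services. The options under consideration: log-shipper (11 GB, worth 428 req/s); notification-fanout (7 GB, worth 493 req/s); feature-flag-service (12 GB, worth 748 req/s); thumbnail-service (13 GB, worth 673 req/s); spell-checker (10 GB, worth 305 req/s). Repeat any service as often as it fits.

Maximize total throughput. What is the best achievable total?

2958

By throughput per GB: notification-fanout 70.43, feature-flag-service 62.33, thumbnail-service 51.77, log-shipper 38.91 lead.
Taking 6×notification-fanout: 42 GB used, 2958 in throughput.
That's the maximum — no swap from here does better than 2958.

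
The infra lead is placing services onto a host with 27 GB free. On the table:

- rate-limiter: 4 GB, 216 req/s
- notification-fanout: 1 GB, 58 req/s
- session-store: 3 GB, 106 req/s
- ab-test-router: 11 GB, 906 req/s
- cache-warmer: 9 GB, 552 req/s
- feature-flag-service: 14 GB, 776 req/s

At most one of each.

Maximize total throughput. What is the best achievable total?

A density-first pass picks rate-limiter + notification-fanout + ab-test-router + cache-warmer — 1732 at 25 GB.
The 1 GB tied up in notification-fanout is better spent on session-store — total rises to 1780 (27 GB).
The closest alternative, notification-fanout + ab-test-router + feature-flag-service, reaches only 1740.

1780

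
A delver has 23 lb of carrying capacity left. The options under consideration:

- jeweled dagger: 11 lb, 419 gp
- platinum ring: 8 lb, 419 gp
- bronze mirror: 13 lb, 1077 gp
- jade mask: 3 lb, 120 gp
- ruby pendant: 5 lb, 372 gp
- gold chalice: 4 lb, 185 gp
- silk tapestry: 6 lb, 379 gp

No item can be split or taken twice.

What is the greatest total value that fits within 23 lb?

Density check — bronze mirror 82.85, ruby pendant 74.40, silk tapestry 63.17 are the best per lb.
The ratio heuristic lands on bronze mirror + ruby pendant + gold chalice (1634) but leaves 1 lb idle.
Dropping ruby pendant frees 5 lb; slotting in silk tapestry (6 lb) lifts the total to 1641 at 23 lb.

1641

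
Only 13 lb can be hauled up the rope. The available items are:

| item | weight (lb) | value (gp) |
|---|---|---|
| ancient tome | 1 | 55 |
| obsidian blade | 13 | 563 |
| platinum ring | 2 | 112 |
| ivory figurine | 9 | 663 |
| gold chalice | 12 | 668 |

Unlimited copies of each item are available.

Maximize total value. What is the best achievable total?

887

Taking 2×platinum ring + ivory figurine: 13 lb used, 887 in value.
That's the maximum — no swap from here does better than 887.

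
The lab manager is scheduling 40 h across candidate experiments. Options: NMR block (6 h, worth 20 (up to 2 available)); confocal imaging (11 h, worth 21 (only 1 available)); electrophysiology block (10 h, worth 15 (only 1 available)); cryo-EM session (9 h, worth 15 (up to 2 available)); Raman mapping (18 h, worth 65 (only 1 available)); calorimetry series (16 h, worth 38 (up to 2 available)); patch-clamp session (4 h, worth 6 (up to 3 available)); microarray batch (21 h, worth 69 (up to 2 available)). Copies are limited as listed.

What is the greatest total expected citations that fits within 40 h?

The ratio heuristic lands on 2×NMR block + cryo-EM session + Raman mapping (120) but leaves 1 h idle.
Dropping 2×NMR block and cryo-EM session frees 21 h; slotting in microarray batch (21 h) lifts the total to 134 at 39 h.
Nothing else within 40 h beats 134.

134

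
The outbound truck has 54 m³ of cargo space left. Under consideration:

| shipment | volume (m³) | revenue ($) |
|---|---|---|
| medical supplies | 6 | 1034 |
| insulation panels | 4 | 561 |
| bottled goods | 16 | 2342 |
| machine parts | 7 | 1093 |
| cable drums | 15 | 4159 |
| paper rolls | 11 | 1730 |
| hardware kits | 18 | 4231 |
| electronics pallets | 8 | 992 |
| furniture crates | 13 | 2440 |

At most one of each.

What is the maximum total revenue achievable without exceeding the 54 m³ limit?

11923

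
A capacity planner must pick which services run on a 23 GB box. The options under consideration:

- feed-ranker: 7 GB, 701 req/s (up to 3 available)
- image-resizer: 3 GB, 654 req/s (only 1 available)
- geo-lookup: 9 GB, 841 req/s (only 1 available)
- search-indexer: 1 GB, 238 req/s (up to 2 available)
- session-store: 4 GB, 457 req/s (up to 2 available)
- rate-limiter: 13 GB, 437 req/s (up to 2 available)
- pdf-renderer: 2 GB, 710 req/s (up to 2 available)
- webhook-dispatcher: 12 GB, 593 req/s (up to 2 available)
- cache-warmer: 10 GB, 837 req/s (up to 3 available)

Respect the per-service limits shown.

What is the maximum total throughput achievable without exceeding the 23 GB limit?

3952

By throughput per GB: pdf-renderer 355.00, search-indexer 238.00, image-resizer 218.00, session-store 114.25 lead.
Filling by ratio: image-resizer + 2×search-indexer + 2×session-store + 2×pdf-renderer for 3464, with 6 GB left unused.
Dropping 2×session-store frees 8 GB; slotting in 2×feed-ranker (14 GB) lifts the total to 3952 at 23 GB.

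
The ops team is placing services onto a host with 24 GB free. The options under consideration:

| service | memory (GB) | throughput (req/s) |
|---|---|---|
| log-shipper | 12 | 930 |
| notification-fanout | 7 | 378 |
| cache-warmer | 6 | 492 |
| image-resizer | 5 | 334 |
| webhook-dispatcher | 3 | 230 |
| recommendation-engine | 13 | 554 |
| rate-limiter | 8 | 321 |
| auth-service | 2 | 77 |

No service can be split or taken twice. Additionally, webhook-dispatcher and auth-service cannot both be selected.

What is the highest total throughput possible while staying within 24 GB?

1756

Best packing: log-shipper + cache-warmer + image-resizer — 23 GB, 1756 total.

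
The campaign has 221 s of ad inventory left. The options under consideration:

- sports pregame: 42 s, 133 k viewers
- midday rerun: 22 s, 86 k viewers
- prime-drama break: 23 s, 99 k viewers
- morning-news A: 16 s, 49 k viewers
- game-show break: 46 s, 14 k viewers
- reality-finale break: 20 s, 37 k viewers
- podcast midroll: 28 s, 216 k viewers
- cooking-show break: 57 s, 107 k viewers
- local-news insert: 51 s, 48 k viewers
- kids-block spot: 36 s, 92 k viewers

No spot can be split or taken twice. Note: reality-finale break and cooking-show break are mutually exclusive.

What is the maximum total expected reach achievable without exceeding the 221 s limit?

Greedy by ratio would take sports pregame + midday rerun + prime-drama break + morning-news A + reality-finale break + podcast midroll + kids-block spot: 187 s used, total 712.
Replace morning-news A and reality-finale break with cooking-show break: the trade gains 21 net, giving 733 at 208 s.
The closest alternative, sports pregame + midday rerun + prime-drama break + morning-news A + podcast midroll + local-news insert + kids-block spot, reaches only 723.

733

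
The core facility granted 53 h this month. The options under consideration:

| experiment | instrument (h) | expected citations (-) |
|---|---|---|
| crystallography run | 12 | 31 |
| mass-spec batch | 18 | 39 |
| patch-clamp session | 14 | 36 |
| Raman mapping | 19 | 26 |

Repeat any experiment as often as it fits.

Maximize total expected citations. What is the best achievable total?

134

By expected citations per h: crystallography run 2.58, patch-clamp session 2.57, mass-spec batch 2.17, Raman mapping 1.37 lead.
The ratio heuristic lands on 4×crystallography run (124) but leaves 5 h idle.
The 24 h tied up in 2×crystallography run is better spent on 2×patch-clamp session — total rises to 134 (52 h).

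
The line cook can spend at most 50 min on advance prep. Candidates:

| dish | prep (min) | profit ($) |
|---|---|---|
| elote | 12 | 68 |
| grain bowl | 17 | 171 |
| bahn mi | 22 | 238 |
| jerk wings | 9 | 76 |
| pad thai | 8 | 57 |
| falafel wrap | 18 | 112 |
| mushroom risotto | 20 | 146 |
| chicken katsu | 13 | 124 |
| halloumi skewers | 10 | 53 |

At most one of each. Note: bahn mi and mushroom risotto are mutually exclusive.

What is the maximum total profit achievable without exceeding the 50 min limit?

Density check — bahn mi 10.82, grain bowl 10.06, chicken katsu 9.54, jerk wings 8.44 are the best per min.
The ratio ordering already packs tightly: grain bowl + bahn mi + jerk wings, 48 min, 485.
No other feasible combination exceeds 485.

485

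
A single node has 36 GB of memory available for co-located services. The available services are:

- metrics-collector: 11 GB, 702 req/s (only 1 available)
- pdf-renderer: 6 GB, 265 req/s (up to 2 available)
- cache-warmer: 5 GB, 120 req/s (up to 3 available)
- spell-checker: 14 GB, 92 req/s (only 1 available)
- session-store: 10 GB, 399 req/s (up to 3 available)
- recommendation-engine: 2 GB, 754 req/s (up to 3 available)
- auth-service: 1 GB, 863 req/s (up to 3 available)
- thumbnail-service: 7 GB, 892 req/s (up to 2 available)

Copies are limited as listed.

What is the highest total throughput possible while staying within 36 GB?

By throughput per GB: auth-service 863.00, recommendation-engine 377.00, thumbnail-service 127.43 lead.
Metrics-collector + 3×recommendation-engine + 3×auth-service + 2×thumbnail-service uses 34 of the 36 GB and totals 7337.
The spare 2 GB is too small for any remaining service, and no exchange beats 7337.

7337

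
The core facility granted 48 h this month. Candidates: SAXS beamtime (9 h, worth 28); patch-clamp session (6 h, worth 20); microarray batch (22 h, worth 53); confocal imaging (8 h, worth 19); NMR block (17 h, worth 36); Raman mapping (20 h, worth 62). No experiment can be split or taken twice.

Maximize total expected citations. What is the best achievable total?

Greedy by ratio would take SAXS beamtime + patch-clamp session + confocal imaging + Raman mapping: 43 h used, total 129.
The 17 h tied up in SAXS beamtime and confocal imaging is better spent on microarray batch — total rises to 135 (48 h).
Runner-up SAXS beamtime + patch-clamp session + confocal imaging + Raman mapping tops out at 129.

135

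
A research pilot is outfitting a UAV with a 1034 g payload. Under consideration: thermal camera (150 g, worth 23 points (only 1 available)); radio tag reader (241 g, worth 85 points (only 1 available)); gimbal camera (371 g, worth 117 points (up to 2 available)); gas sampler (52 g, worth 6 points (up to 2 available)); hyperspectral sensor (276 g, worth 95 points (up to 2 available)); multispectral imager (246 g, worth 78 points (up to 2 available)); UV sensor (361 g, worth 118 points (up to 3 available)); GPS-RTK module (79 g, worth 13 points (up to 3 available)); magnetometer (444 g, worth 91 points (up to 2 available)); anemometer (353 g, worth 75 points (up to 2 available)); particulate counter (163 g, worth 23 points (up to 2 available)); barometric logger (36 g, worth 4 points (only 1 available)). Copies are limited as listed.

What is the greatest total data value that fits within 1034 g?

336

Ranking by ratio (data value/g): radio tag reader 0.35, hyperspectral sensor 0.34, UV sensor 0.33.
Greedy by ratio would take radio tag reader + 2×hyperspectral sensor + 3×GPS-RTK module: 1030 g used, total 314.
Dropping hyperspectral sensor and 3×GPS-RTK module frees 513 g; slotting in 2×multispectral imager (492 g) lifts the total to 336 at 1009 g.
Nothing else within 1034 g beats 336.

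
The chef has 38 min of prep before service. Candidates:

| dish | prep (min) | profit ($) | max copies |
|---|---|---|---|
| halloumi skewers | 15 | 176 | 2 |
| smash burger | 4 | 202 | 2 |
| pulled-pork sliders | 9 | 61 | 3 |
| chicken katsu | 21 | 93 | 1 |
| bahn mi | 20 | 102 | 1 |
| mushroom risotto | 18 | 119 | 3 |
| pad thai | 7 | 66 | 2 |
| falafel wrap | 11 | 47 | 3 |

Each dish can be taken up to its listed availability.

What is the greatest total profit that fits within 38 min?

Density check — smash burger 50.50, halloumi skewers 11.73, pad thai 9.43 are the best per min.
2×halloumi skewers + 2×smash burger uses 38 of the 38 min and totals 756.
Nothing else within 38 min beats 756.

756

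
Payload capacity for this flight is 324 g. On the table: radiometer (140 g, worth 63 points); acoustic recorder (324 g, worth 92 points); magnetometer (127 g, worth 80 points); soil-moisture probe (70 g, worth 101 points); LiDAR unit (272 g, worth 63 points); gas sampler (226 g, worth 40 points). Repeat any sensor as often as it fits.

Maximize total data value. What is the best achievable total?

404

By data value per g: soil-moisture probe 1.44, magnetometer 0.63, radiometer 0.45 lead.
Taking 4×soil-moisture probe: 280 g used, 404 in data value.
Every other selection either busts 324 g or fails to beat 404.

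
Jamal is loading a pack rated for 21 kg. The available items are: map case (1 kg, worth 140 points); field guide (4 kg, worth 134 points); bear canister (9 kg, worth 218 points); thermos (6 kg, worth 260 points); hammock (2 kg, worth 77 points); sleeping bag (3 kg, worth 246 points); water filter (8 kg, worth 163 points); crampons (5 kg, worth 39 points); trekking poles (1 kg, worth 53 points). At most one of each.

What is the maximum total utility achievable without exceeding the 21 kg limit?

941

Filling by ratio: map case + field guide + thermos + hammock + sleeping bag + trekking poles for 910, with 4 kg left unused.
Dropping field guide and trekking poles frees 5 kg; slotting in bear canister (9 kg) lifts the total to 941 at 21 kg.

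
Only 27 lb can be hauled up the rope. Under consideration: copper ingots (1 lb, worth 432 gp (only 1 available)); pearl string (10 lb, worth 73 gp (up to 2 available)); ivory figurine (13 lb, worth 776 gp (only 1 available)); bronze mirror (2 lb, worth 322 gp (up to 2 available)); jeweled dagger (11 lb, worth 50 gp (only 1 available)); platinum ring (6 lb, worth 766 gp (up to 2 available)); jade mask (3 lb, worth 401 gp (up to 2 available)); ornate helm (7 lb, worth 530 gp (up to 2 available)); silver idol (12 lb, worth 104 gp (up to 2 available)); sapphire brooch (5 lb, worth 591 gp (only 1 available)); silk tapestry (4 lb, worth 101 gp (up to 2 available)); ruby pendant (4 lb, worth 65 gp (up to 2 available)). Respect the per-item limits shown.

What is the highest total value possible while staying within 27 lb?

3679

Greedy by ratio would take copper ingots + 2×bronze mirror + 2×platinum ring + 2×jade mask + silk tapestry: 27 lb used, total 3511.
The 6 lb tied up in bronze mirror and silk tapestry is better spent on sapphire brooch — total rises to 3679 (26 lb).
Nothing else within 27 lb beats 3679.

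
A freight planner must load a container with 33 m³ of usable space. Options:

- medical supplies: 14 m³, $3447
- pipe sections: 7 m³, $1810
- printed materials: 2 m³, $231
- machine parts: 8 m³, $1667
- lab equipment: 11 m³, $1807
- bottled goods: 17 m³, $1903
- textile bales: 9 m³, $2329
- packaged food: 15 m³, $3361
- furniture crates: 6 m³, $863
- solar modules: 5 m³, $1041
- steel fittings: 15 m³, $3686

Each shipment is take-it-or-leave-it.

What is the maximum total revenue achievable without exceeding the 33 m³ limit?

The ratio heuristic lands on medical supplies + pipe sections + printed materials + textile bales (7817) but leaves 1 m³ idle.
Replace medical supplies with steel fittings: the trade gains 239 net, giving 8056 at 33 m³.
Next best is pipe sections + textile bales + steel fittings at 7825 (31 m³) — short by 231.

8056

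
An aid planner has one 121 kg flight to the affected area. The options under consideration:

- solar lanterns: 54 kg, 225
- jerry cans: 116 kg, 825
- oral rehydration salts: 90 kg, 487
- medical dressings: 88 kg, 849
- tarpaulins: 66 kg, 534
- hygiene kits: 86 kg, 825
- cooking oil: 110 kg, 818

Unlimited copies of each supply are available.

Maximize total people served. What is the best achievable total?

849

Ranking by ratio (people served/kg): medical dressings 9.65, hygiene kits 9.59, tarpaulins 8.09.
Medical dressings uses 88 of the 121 kg and totals 849.
Nothing else within 121 kg beats 849.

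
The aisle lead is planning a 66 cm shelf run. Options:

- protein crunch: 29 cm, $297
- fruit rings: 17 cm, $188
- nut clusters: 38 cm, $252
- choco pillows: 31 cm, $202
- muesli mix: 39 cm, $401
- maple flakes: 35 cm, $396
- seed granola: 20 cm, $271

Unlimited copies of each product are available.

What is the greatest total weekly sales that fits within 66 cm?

Density check — seed granola 13.55, maple flakes 11.31, fruit rings 11.06 are the best per cm.
The ratio ordering already packs tightly: 3×seed granola, 60 cm, 813.
That's the maximum — no swap from here does better than 813.

813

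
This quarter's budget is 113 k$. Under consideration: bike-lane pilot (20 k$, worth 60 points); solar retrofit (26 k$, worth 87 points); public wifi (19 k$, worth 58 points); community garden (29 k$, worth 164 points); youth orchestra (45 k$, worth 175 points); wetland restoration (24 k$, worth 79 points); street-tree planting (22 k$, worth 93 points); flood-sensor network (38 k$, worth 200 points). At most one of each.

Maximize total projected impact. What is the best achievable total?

Greedy by ratio would take community garden + wetland restoration + street-tree planting + flood-sensor network: 113 k$ used, total 536.
The 46 k$ tied up in wetland restoration and street-tree planting is better spent on youth orchestra — total rises to 539 (112 k$).
That's the maximum — no swap from here does better than 539.

539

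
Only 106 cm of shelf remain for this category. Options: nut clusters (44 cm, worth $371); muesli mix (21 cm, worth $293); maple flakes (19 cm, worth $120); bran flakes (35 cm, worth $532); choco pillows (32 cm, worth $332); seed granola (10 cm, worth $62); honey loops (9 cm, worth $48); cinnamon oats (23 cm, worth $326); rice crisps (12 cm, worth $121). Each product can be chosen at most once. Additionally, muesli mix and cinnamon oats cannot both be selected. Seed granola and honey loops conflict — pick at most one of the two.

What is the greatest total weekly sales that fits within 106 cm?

1311

Best packing: bran flakes + choco pillows + cinnamon oats + rice crisps — 102 cm, 1311 total.
That's the maximum — no feasible swap from here does better than 1311.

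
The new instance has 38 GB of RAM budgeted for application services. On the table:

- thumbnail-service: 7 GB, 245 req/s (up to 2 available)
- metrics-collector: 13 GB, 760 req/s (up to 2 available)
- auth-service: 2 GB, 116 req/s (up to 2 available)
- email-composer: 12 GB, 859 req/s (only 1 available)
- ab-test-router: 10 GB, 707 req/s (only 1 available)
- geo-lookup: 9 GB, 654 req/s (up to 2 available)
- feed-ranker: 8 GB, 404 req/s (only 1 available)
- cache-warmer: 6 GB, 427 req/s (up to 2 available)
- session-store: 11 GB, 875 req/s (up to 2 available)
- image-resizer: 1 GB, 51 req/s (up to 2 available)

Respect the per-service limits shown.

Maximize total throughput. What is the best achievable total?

Ranking by ratio (throughput/GB): session-store 79.55, geo-lookup 72.67, email-composer 71.58.
Greedy by ratio would take geo-lookup + cache-warmer + 2×session-store + image-resizer: 38 GB used, total 2882.
Replace geo-lookup and image-resizer with ab-test-router: the trade gains 2 net, giving 2884 at 38 GB.
That's the maximum — no swap from here does better than 2884.

2884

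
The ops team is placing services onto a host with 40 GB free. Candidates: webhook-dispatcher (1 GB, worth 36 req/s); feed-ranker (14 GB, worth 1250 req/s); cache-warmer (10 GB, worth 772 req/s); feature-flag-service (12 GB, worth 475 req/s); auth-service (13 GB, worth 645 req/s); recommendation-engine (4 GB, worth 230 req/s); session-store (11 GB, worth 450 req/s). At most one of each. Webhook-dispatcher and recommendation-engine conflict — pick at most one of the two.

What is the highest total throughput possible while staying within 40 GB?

By throughput per GB: feed-ranker 89.29, cache-warmer 77.20, recommendation-engine 57.50, auth-service 49.62 lead.
Best packing: feed-ranker + cache-warmer + feature-flag-service + recommendation-engine — 40 GB, 2727 total.
The closest alternative, webhook-dispatcher + feed-ranker + cache-warmer + auth-service, reaches only 2703.

2727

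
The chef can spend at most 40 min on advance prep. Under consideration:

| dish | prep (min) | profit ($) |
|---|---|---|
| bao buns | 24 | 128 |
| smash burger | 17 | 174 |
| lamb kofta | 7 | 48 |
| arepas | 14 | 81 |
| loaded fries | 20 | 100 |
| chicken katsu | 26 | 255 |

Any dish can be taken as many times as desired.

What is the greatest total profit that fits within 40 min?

351

A density-first pass picks 2×smash burger — 348 at 34 min.
The 34 min tied up in 2×smash burger is better spent on 2×lamb kofta + chicken katsu — total rises to 351 (40 min).
No other feasible combination exceeds 351.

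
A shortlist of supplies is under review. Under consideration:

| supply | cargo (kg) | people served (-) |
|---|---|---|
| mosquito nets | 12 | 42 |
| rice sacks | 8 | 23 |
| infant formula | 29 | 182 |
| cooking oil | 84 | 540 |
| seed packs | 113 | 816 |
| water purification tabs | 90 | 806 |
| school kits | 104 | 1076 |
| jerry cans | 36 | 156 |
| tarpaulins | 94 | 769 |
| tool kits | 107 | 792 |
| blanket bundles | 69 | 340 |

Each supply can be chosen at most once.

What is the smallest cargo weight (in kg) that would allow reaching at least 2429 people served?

286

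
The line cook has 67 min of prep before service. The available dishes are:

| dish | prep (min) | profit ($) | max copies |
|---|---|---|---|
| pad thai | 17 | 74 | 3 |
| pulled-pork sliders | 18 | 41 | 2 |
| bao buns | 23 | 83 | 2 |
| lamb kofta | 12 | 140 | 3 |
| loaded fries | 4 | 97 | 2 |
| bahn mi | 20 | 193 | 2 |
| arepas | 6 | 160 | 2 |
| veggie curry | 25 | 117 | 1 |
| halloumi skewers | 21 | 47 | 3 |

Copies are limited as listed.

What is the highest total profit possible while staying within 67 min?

A density-first pass picks 3×lamb kofta + 2×loaded fries + 2×arepas — 934 at 56 min.
The 12 min tied up in lamb kofta is better spent on bahn mi — total rises to 987 (64 min).

987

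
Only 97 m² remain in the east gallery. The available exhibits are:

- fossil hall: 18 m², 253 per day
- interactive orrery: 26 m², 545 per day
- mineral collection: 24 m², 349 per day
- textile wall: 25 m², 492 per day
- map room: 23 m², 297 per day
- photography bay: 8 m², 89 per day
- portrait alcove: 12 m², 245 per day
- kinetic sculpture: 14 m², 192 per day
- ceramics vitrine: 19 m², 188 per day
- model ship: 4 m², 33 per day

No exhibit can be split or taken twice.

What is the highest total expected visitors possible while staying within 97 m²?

1727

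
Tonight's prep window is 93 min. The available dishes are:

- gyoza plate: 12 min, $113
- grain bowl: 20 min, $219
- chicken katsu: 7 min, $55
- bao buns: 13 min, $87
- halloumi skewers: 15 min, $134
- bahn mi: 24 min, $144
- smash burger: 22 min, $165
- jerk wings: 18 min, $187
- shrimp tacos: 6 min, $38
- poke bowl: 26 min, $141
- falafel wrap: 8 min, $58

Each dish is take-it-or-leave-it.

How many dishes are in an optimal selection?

Optimal total is 856.
One optimal bundle: gyoza plate + grain bowl + halloumi skewers + smash burger + jerk wings + shrimp tacos (93 min).
Any selection reaching 856 contains exactly 6 dishes.

6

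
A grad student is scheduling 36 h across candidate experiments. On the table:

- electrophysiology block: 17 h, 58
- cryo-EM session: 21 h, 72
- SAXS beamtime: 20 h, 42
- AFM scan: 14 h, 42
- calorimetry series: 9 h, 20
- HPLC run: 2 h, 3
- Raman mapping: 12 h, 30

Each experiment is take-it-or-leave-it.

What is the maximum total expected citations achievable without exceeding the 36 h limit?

114

Best packing: cryo-EM session + AFM scan — 35 h, 114 total.
Runner-up cryo-EM session + HPLC run + Raman mapping tops out at 105.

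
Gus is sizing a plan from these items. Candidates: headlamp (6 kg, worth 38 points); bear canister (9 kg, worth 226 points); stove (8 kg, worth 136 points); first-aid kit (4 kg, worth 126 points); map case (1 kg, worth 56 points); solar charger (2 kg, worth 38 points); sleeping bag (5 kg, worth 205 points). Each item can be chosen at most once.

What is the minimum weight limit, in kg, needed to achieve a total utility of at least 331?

Need the lightest bundle worth ≥ 331.
first-aid kit + sleeping bag reaches 331 using 9 kg.
No combination under 9 kg hits 331.

9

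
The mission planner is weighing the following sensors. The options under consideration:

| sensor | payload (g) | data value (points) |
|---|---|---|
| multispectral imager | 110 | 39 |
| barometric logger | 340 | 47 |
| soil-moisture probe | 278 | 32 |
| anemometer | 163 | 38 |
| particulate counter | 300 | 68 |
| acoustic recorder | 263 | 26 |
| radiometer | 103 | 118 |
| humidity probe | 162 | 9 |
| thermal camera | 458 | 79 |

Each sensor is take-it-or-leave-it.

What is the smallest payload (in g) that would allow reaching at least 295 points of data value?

Need the lightest bundle worth ≥ 295.
Taking multispectral imager + soil-moisture probe + anemometer + particulate counter + radiometer gives 295 (≥ 295) for 954 g.
Any bundle with less than 954 g falls short of 295.

954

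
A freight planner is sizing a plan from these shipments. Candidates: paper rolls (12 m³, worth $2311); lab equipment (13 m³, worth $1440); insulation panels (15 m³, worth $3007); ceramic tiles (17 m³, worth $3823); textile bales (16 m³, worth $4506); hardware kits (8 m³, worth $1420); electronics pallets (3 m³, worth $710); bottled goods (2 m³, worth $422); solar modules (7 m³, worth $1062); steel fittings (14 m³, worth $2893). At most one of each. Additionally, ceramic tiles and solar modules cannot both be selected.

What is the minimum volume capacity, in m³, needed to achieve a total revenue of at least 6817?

28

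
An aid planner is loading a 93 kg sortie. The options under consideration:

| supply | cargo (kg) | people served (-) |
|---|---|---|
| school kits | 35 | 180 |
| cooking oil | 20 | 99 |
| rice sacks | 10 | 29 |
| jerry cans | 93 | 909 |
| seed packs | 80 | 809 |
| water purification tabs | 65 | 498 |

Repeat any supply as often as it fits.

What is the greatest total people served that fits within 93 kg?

Filling by ratio: rice sacks + seed packs for 838, with 3 kg left unused.
The 90 kg tied up in rice sacks and seed packs is better spent on jerry cans — total rises to 909 (93 kg).
No other feasible combination exceeds 909.

909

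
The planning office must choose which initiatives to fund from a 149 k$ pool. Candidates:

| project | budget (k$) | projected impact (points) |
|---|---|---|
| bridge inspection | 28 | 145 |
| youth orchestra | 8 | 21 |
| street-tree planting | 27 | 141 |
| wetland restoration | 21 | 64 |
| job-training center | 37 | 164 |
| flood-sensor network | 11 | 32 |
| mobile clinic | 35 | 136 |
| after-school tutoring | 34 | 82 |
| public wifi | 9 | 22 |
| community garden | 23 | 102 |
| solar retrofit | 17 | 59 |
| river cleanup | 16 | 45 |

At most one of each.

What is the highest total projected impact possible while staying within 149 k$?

Ranking by ratio (projected impact/k$): street-tree planting 5.22, bridge inspection 5.18, community garden 4.43.
Greedy by ratio would take bridge inspection + street-tree planting + job-training center + flood-sensor network + community garden + solar retrofit: 143 k$ used, total 643.
The 11 k$ tied up in flood-sensor network is better spent on river cleanup — total rises to 656 (148 k$).
That's the maximum — no swap from here does better than 656.

656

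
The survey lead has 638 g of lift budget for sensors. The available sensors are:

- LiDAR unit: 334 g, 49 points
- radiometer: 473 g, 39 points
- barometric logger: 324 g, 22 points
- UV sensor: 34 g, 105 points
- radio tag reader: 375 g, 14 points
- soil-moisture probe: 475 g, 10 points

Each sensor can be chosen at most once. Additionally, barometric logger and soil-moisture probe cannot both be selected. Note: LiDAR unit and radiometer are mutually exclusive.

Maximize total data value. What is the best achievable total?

154

By data value per g: UV sensor 3.09, LiDAR unit 0.15, radiometer 0.08 lead.
Taking LiDAR unit + UV sensor: 368 g used, 154 in data value.
Runner-up radiometer + UV sensor tops out at 144.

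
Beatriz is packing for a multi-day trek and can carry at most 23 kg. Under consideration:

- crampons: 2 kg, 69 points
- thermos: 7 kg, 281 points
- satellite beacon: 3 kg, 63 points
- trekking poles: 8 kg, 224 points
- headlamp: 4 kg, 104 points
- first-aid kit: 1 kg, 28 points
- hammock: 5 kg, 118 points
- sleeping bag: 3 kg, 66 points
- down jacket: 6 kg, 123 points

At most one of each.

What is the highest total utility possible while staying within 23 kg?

Density check — thermos 40.14, crampons 34.50, trekking poles 28.00 are the best per kg.
A density-first pass picks crampons + thermos + trekking poles + headlamp + first-aid kit — 706 at 22 kg.
Dropping headlamp frees 4 kg; slotting in hammock (5 kg) lifts the total to 720 at 23 kg.

720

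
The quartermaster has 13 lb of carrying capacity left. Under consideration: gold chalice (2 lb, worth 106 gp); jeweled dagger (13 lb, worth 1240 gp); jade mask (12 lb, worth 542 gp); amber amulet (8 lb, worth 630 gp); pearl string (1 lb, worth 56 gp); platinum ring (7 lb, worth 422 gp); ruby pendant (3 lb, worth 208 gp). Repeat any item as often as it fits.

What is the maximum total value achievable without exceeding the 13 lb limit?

1240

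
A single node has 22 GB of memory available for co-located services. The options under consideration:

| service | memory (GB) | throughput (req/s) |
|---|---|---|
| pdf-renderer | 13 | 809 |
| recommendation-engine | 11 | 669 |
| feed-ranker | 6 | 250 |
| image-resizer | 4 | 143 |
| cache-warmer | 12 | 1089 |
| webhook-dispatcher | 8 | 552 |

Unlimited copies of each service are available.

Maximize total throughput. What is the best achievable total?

Best packing: cache-warmer + webhook-dispatcher — 20 GB, 1641 total.
No other feasible combination exceeds 1641.

1641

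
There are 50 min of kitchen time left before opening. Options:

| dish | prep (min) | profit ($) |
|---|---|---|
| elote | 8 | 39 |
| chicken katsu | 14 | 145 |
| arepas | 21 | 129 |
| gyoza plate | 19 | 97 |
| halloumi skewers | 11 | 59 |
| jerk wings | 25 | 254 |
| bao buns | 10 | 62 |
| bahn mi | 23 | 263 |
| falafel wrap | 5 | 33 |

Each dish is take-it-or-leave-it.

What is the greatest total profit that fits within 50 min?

A density-first pass picks elote + chicken katsu + bahn mi + falafel wrap — 480 at 50 min.
Replace elote and chicken katsu and falafel wrap with jerk wings: the trade gains 37 net, giving 517 at 48 min.

517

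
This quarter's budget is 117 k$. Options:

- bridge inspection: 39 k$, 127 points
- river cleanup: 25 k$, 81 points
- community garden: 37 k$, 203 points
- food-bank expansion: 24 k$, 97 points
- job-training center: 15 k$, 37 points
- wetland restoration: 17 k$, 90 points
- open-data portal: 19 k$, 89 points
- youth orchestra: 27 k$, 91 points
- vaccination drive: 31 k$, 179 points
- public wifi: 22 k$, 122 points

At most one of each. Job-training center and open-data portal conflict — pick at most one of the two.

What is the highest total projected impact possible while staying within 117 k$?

601

Density check — vaccination drive 5.77, public wifi 5.55, community garden 5.49, wetland restoration 5.29 are the best per k$.
The ratio heuristic lands on community garden + wetland restoration + vaccination drive + public wifi (594) but leaves 10 k$ idle.
Replace wetland restoration with food-bank expansion: the trade gains 7 net, giving 601 at 114 k$.
An exhaustive check of the 1024 subsets confirms 601.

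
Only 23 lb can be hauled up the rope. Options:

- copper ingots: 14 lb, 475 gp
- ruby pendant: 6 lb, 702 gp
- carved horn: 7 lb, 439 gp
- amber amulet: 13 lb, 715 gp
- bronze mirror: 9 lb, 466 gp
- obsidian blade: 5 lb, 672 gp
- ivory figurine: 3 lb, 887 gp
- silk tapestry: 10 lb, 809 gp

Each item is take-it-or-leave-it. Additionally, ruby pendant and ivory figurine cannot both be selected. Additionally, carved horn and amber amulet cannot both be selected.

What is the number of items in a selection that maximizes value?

The maximum value within 23 lb is 2368.
One optimal bundle: obsidian blade + ivory figurine + silk tapestry (18 lb).
All optima have 3 items.

3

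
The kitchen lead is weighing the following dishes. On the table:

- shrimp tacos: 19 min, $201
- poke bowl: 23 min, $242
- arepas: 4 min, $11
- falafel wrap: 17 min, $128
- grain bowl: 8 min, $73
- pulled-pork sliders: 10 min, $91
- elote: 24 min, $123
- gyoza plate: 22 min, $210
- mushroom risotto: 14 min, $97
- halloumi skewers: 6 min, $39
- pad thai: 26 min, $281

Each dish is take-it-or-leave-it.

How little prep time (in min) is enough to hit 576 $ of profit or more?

Minimise min subject to total profit ≥ 576.
poke bowl + grain bowl + pad thai: 596 profit at 57 min.
Below 57 min the best achievable stays under 576.

57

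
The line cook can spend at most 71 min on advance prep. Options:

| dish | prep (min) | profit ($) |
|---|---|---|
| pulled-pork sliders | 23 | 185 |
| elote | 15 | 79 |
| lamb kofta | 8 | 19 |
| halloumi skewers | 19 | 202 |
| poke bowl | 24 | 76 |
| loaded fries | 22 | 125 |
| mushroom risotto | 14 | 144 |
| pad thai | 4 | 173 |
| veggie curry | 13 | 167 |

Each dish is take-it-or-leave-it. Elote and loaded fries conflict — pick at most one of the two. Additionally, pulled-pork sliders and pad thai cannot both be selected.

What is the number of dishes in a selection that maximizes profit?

The maximum profit within 71 min is 765.
One optimal bundle: elote + halloumi skewers + mushroom risotto + pad thai + veggie curry (65 min).
All optima have 5 dishes.

5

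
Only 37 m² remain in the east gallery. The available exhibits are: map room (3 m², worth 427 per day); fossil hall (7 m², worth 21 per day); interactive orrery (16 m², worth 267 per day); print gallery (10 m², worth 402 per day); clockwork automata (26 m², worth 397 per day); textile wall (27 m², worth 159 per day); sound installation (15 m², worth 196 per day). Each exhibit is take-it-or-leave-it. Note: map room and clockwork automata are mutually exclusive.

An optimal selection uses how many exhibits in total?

Best achievable expected visitors is 1117.
map room + fossil hall + interactive orrery + print gallery hits 1117 at 36 m².
Any selection reaching 1117 contains exactly 4 exhibits.

4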